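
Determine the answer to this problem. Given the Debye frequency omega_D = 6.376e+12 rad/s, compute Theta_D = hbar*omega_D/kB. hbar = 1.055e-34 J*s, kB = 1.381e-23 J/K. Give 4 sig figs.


Step 1: hbar*omega_D = 1.055e-34 * 6.376e+12 = 6.727e-22 J
Step 2: Theta_D = 6.727e-22 / 1.381e-23
Step 3: Theta_D = 48.71 K

48.71


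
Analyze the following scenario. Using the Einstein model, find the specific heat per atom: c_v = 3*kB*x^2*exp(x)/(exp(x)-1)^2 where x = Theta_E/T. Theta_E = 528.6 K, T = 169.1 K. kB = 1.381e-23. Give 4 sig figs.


Step 1: x = Theta_E/T = 528.6/169.1 = 3.126
Step 2: x^2 = 9.772
Step 3: exp(x) = 22.78
Step 4: c_v = 3*1.381e-23*9.772*22.78/(22.78-1)^2 = 1.944e-23

1.944e-23


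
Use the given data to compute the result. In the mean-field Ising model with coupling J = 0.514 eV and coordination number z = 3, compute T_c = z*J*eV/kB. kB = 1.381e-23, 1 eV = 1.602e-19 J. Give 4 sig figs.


Step 1: z*J = 3*0.514 = 1.542 eV
Step 2: Convert to Joules: 1.542*1.602e-19 = 2.47e-19 J
Step 3: T_c = 2.47e-19 / 1.381e-23 = 1.789e+04 K

1.789e+04


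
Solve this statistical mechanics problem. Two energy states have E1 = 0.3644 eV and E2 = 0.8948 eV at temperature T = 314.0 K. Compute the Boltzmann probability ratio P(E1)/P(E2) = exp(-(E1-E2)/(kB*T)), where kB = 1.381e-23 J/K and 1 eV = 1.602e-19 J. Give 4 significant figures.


Step 1: Compute energy difference dE = E1 - E2 = 0.3644 - 0.8948 = -0.5304 eV
Step 2: Convert to Joules: dE_J = -0.5304 * 1.602e-19 = -8.497e-20 J
Step 3: Compute exponent = -dE_J / (kB * T) = -(-8.497e-20) / (1.381e-23 * 314.0) = 19.59
Step 4: P(E1)/P(E2) = exp(19.59) = 3.236e+08

3.236e+08


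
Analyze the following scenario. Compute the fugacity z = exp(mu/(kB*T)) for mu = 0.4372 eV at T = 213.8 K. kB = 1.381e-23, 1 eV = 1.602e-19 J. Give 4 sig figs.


Step 1: Convert mu to Joules: 0.4372*1.602e-19 = 7.004e-20 J
Step 2: kB*T = 1.381e-23*213.8 = 2.953e-21 J
Step 3: mu/(kB*T) = 23.72
Step 4: z = exp(23.72) = 2.005e+10

2.005e+10


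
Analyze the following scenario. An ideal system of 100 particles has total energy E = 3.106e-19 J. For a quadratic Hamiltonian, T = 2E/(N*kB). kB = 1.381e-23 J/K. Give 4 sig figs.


Step 1: Numerator = 2*E = 2*3.106e-19 = 6.212e-19 J
Step 2: Denominator = N*kB = 100*1.381e-23 = 1.381e-21
Step 3: T = 6.212e-19 / 1.381e-21 = 449.8 K

449.8


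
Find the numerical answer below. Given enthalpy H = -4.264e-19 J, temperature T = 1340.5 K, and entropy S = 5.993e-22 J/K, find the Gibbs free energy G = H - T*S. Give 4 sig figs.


Step 1: T*S = 1340.5 * 5.993e-22 = 8.034e-19 J
Step 2: G = H - T*S = -4.264e-19 - 8.034e-19
Step 3: G = -1.23e-18 J

-1.23e-18


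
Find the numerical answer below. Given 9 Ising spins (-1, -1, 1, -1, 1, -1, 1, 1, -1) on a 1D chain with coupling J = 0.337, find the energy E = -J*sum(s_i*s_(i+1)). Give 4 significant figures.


Step 1: Nearest-neighbor products: 1, -1, -1, -1, -1, -1, 1, -1
Step 2: Sum of products = -4
Step 3: E = -0.337 * -4 = 1.348

1.348


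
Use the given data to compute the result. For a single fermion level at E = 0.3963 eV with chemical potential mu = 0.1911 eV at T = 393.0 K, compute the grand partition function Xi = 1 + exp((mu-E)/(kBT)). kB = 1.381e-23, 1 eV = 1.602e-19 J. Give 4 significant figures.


Step 1: (mu - E) = 0.1911 - 0.3963 = -0.2052 eV
Step 2: x = (mu-E)*eV/(kB*T) = -0.2052*1.602e-19/(1.381e-23*393.0) = -6.057
Step 3: exp(x) = 0.002342
Step 4: Xi = 1 + 0.002342 = 1.002

1.002


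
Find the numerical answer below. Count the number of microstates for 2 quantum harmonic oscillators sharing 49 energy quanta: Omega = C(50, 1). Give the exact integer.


Step 1: Use binomial coefficient C(50, 1)
Step 2: Numerator = 50! / 49!
Step 3: Denominator = 1!
Step 4: Omega = 50

50


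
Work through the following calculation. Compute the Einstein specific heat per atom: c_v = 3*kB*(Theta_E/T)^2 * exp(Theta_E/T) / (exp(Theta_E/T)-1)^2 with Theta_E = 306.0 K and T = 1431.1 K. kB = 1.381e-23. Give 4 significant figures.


Step 1: x = Theta_E/T = 306.0/1431.1 = 0.2138
Step 2: x^2 = 0.04572
Step 3: exp(x) = 1.238
Step 4: c_v = 3*1.381e-23*0.04572*1.238/(1.238-1)^2 = 4.127e-23

4.127e-23


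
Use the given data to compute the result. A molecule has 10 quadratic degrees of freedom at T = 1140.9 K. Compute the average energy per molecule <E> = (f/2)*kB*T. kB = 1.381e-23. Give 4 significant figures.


Step 1: f/2 = 10/2 = 5
Step 2: kB*T = 1.381e-23 * 1140.9 = 1.576e-20
Step 3: <E> = 5 * 1.576e-20 = 7.878e-20 J

7.878e-20


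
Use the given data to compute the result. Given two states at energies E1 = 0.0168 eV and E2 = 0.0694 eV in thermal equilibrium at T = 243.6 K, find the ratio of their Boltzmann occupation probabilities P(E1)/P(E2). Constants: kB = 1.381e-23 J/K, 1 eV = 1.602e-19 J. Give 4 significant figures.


Step 1: Compute energy difference dE = E1 - E2 = 0.0168 - 0.0694 = -0.0526 eV
Step 2: Convert to Joules: dE_J = -0.0526 * 1.602e-19 = -8.427e-21 J
Step 3: Compute exponent = -dE_J / (kB * T) = -(-8.427e-21) / (1.381e-23 * 243.6) = 2.505
Step 4: P(E1)/P(E2) = exp(2.505) = 12.24

12.24


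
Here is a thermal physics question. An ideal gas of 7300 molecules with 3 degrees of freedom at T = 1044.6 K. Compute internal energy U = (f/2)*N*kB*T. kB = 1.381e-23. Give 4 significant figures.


Step 1: f/2 = 3/2 = 1.5
Step 2: N*kB*T = 7300*1.381e-23*1044.6 = 1.053e-16
Step 3: U = 1.5 * 1.053e-16 = 1.58e-16 J

1.58e-16


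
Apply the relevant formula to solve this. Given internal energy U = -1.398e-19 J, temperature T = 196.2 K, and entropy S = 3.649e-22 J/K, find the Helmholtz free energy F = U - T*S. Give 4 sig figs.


Step 1: T*S = 196.2 * 3.649e-22 = 7.159e-20 J
Step 2: F = U - T*S = -1.398e-19 - 7.159e-20
Step 3: F = -2.114e-19 J

-2.114e-19


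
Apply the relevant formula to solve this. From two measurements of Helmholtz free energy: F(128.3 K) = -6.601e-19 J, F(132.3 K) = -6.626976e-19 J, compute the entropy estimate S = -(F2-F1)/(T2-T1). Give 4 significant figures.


Step 1: dF = F2 - F1 = -6.626976e-19 - (-6.601e-19) = -2.5976e-21 J
Step 2: dT = T2 - T1 = 132.3 - 128.3 = 4 K
Step 3: S = -dF/dT = -(-2.5976e-21)/4 = 6.494e-22 J/K

6.494e-22


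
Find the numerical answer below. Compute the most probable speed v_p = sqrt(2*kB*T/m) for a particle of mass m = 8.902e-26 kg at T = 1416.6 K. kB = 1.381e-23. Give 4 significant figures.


Step 1: Numerator = 2*kB*T = 2*1.381e-23*1416.6 = 3.913e-20
Step 2: Ratio = 3.913e-20 / 8.902e-26 = 4.395e+05
Step 3: v_p = sqrt(4.395e+05) = 663 m/s

663


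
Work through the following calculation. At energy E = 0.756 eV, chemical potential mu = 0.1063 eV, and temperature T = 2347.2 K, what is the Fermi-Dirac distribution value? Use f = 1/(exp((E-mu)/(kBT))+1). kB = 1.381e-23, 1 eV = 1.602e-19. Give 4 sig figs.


Step 1: (E - mu) = 0.756 - 0.1063 = 0.6497 eV
Step 2: Convert: (E-mu)*eV = 1.041e-19 J
Step 3: x = (E-mu)*eV/(kB*T) = 3.211
Step 4: f = 1/(exp(3.211)+1) = 0.03876

0.03876


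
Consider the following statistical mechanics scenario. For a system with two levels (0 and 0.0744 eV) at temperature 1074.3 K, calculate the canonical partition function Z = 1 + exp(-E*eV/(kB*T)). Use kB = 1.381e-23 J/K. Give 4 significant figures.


Step 1: Compute beta*E = E*eV/(kB*T) = 0.0744*1.602e-19/(1.381e-23*1074.3) = 0.8034
Step 2: exp(-beta*E) = exp(-0.8034) = 0.4478
Step 3: Z = 1 + 0.4478 = 1.448

1.448


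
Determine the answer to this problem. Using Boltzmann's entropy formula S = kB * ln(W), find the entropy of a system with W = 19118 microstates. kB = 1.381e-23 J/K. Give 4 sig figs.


Step 1: ln(W) = ln(19118) = 9.858
Step 2: S = kB * ln(W) = 1.381e-23 * 9.858
Step 3: S = 1.361e-22 J/K

1.361e-22


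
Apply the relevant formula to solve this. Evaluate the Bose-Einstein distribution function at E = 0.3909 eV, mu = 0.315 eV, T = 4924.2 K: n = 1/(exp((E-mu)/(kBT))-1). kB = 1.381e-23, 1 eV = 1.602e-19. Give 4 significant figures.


Step 1: (E - mu) = 0.0759 eV
Step 2: x = (E-mu)*eV/(kB*T) = 0.0759*1.602e-19/(1.381e-23*4924.2) = 0.1788
Step 3: exp(x) = 1.196
Step 4: n = 1/(exp(x)-1) = 5.108

5.108


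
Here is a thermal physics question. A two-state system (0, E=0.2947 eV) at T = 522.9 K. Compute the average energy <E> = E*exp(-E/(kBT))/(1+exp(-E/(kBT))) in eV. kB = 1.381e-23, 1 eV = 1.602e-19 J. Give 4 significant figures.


Step 1: beta*E = 0.2947*1.602e-19/(1.381e-23*522.9) = 6.538
Step 2: exp(-beta*E) = 0.001448
Step 3: <E> = 0.2947*0.001448/(1+0.001448) = 0.000426 eV

0.000426


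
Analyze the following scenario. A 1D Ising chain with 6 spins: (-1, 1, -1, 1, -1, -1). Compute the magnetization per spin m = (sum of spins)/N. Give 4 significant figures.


Step 1: Count up spins (+1): 2, down spins (-1): 4
Step 2: Total magnetization M = 2 - 4 = -2
Step 3: m = M/N = -2/6 = -0.3333

-0.3333


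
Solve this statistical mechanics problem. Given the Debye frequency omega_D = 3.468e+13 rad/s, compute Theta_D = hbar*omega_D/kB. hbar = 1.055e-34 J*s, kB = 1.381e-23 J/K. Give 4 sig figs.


Step 1: hbar*omega_D = 1.055e-34 * 3.468e+13 = 3.659e-21 J
Step 2: Theta_D = 3.659e-21 / 1.381e-23
Step 3: Theta_D = 264.9 K

264.9


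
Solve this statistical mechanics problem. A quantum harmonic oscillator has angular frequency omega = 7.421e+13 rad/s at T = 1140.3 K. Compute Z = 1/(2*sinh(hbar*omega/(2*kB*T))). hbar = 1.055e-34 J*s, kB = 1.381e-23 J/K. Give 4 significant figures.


Step 1: Compute x = hbar*omega/(kB*T) = 1.055e-34*7.421e+13/(1.381e-23*1140.3) = 0.4972
Step 2: x/2 = 0.2486
Step 3: sinh(x/2) = 0.2512
Step 4: Z = 1/(2*0.2512) = 1.991

1.991


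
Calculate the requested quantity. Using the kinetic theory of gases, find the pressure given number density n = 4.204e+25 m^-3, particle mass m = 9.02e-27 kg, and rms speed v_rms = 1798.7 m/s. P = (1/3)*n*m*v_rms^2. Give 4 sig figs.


Step 1: v_rms^2 = 1798.7^2 = 3.235e+06
Step 2: n*m = 4.204e+25*9.02e-27 = 0.3792
Step 3: P = (1/3)*0.3792*3.235e+06 = 4.089e+05 Pa

4.089e+05


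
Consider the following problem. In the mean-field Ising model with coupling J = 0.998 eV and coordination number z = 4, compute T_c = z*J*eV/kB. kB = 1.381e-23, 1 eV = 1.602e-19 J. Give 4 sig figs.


Step 1: z*J = 4*0.998 = 3.992 eV
Step 2: Convert to Joules: 3.992*1.602e-19 = 6.395e-19 J
Step 3: T_c = 6.395e-19 / 1.381e-23 = 4.631e+04 K

4.631e+04


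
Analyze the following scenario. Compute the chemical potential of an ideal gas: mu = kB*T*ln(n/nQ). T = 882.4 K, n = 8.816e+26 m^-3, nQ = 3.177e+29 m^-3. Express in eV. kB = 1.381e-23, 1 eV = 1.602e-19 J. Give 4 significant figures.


Step 1: n/nQ = 8.816e+26/3.177e+29 = 0.002775
Step 2: ln(n/nQ) = -5.887
Step 3: mu = kB*T*ln(n/nQ) = 1.219e-20*-5.887 = -7.174e-20 J
Step 4: Convert to eV: -7.174e-20/1.602e-19 = -0.4478 eV

-0.4478


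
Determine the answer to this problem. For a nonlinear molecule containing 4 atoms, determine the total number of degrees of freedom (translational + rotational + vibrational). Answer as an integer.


Step 1: Translational DOF = 3
Step 2: Rotational DOF (nonlinear) = 3
Step 3: Vibrational DOF = 3*4 - 6 = 6
Step 4: Total = 3 + 3 + 6 = 12

12


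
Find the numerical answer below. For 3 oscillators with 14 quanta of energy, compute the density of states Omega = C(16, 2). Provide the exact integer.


Step 1: Use binomial coefficient C(16, 2)
Step 2: Numerator = 16! / 14!
Step 3: Denominator = 2!
Step 4: Omega = 120

120


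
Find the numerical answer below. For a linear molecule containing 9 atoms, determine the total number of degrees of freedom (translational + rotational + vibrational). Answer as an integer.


Step 1: Translational DOF = 3
Step 2: Rotational DOF (linear) = 2
Step 3: Vibrational DOF = 3*9 - 5 = 22
Step 4: Total = 3 + 2 + 22 = 27

27


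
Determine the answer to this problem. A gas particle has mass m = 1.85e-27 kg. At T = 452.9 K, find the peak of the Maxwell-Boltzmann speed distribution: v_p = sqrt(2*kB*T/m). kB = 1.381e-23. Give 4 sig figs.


Step 1: Numerator = 2*kB*T = 2*1.381e-23*452.9 = 1.251e-20
Step 2: Ratio = 1.251e-20 / 1.85e-27 = 6.762e+06
Step 3: v_p = sqrt(6.762e+06) = 2600 m/s

2600


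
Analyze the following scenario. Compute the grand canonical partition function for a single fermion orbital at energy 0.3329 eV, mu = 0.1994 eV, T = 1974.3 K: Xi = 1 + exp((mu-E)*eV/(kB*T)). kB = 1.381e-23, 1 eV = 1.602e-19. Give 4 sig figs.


Step 1: (mu - E) = 0.1994 - 0.3329 = -0.1335 eV
Step 2: x = (mu-E)*eV/(kB*T) = -0.1335*1.602e-19/(1.381e-23*1974.3) = -0.7844
Step 3: exp(x) = 0.4564
Step 4: Xi = 1 + 0.4564 = 1.456

1.456


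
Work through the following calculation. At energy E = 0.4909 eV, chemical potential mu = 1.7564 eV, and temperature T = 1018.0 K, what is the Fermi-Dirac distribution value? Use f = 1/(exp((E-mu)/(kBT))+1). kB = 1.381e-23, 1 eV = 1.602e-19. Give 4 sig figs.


Step 1: (E - mu) = 0.4909 - 1.7564 = -1.265 eV
Step 2: Convert: (E-mu)*eV = -2.027e-19 J
Step 3: x = (E-mu)*eV/(kB*T) = -14.42
Step 4: f = 1/(exp(-14.42)+1) = 1

1


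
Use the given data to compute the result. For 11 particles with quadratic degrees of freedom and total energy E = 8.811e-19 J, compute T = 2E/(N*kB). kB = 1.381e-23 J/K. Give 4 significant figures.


Step 1: Numerator = 2*E = 2*8.811e-19 = 1.762e-18 J
Step 2: Denominator = N*kB = 11*1.381e-23 = 1.519e-22
Step 3: T = 1.762e-18 / 1.519e-22 = 1.16e+04 K

1.16e+04


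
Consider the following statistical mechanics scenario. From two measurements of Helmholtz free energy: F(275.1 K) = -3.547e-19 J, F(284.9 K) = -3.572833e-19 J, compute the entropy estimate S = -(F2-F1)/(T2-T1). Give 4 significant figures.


Step 1: dF = F2 - F1 = -3.572833e-19 - (-3.547e-19) = -2.5833e-21 J
Step 2: dT = T2 - T1 = 284.9 - 275.1 = 9.8 K
Step 3: S = -dF/dT = -(-2.5833e-21)/9.8 = 2.636e-22 J/K

2.636e-22


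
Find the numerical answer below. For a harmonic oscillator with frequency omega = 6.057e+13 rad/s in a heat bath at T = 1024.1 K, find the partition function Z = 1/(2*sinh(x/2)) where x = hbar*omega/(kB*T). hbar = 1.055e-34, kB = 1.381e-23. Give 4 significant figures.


Step 1: Compute x = hbar*omega/(kB*T) = 1.055e-34*6.057e+13/(1.381e-23*1024.1) = 0.4518
Step 2: x/2 = 0.2259
Step 3: sinh(x/2) = 0.2278
Step 4: Z = 1/(2*0.2278) = 2.195

2.195


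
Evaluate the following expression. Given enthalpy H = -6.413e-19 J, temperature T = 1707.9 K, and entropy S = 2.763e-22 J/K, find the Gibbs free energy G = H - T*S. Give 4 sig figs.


Step 1: T*S = 1707.9 * 2.763e-22 = 4.719e-19 J
Step 2: G = H - T*S = -6.413e-19 - 4.719e-19
Step 3: G = -1.113e-18 J

-1.113e-18


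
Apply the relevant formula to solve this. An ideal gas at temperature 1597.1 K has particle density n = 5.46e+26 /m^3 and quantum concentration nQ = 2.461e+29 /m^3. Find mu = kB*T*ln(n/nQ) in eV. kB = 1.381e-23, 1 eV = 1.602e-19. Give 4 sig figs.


Step 1: n/nQ = 5.46e+26/2.461e+29 = 0.002219
Step 2: ln(n/nQ) = -6.111
Step 3: mu = kB*T*ln(n/nQ) = 2.206e-20*-6.111 = -1.348e-19 J
Step 4: Convert to eV: -1.348e-19/1.602e-19 = -0.8413 eV

-0.8413


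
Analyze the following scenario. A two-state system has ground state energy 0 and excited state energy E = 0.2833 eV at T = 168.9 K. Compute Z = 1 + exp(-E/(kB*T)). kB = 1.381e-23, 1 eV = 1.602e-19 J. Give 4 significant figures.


Step 1: Compute beta*E = E*eV/(kB*T) = 0.2833*1.602e-19/(1.381e-23*168.9) = 19.46
Step 2: exp(-beta*E) = exp(-19.46) = 3.546e-09
Step 3: Z = 1 + 3.546e-09 = 1

1


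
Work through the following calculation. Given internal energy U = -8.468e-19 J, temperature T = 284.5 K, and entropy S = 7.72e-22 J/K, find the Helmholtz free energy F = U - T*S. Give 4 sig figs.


Step 1: T*S = 284.5 * 7.72e-22 = 2.196e-19 J
Step 2: F = U - T*S = -8.468e-19 - 2.196e-19
Step 3: F = -1.066e-18 J

-1.066e-18


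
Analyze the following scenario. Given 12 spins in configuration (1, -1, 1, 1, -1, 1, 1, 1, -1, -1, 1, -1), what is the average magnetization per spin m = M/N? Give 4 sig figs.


Step 1: Count up spins (+1): 7, down spins (-1): 5
Step 2: Total magnetization M = 7 - 5 = 2
Step 3: m = M/N = 2/12 = 0.1667

0.1667


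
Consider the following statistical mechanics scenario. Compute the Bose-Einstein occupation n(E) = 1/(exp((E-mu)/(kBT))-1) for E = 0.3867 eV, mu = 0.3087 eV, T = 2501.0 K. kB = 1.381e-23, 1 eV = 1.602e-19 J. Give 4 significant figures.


Step 1: (E - mu) = 0.078 eV
Step 2: x = (E-mu)*eV/(kB*T) = 0.078*1.602e-19/(1.381e-23*2501.0) = 0.3618
Step 3: exp(x) = 1.436
Step 4: n = 1/(exp(x)-1) = 2.294

2.294


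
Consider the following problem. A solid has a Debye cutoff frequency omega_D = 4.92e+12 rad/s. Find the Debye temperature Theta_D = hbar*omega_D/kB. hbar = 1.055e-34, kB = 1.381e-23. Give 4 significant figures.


Step 1: hbar*omega_D = 1.055e-34 * 4.92e+12 = 5.191e-22 J
Step 2: Theta_D = 5.191e-22 / 1.381e-23
Step 3: Theta_D = 37.59 K

37.59


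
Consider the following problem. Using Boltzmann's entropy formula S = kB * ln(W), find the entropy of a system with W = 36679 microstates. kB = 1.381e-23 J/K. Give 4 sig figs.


Step 1: ln(W) = ln(36679) = 10.51
Step 2: S = kB * ln(W) = 1.381e-23 * 10.51
Step 3: S = 1.451e-22 J/K

1.451e-22


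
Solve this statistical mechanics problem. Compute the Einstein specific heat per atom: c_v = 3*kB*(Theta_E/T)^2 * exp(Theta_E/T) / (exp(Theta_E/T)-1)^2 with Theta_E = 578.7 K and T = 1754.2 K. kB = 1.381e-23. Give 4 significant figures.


Step 1: x = Theta_E/T = 578.7/1754.2 = 0.3299
Step 2: x^2 = 0.1088
Step 3: exp(x) = 1.391
Step 4: c_v = 3*1.381e-23*0.1088*1.391/(1.391-1)^2 = 4.106e-23

4.106e-23


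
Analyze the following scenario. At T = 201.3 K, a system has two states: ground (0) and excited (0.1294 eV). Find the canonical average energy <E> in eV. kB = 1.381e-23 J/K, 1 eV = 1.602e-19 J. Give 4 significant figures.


Step 1: beta*E = 0.1294*1.602e-19/(1.381e-23*201.3) = 7.457
Step 2: exp(-beta*E) = 0.0005774
Step 3: <E> = 0.1294*0.0005774/(1+0.0005774) = 7.468e-05 eV

7.468e-05


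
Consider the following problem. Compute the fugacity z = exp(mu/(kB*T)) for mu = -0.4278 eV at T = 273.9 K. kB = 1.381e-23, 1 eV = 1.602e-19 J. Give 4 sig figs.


Step 1: Convert mu to Joules: -0.4278*1.602e-19 = -6.853e-20 J
Step 2: kB*T = 1.381e-23*273.9 = 3.783e-21 J
Step 3: mu/(kB*T) = -18.12
Step 4: z = exp(-18.12) = 1.353e-08

1.353e-08


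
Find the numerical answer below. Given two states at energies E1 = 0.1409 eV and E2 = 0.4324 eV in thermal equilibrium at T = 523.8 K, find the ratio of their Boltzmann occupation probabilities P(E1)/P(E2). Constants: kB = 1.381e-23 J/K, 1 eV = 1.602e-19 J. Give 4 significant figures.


Step 1: Compute energy difference dE = E1 - E2 = 0.1409 - 0.4324 = -0.2915 eV
Step 2: Convert to Joules: dE_J = -0.2915 * 1.602e-19 = -4.67e-20 J
Step 3: Compute exponent = -dE_J / (kB * T) = -(-4.67e-20) / (1.381e-23 * 523.8) = 6.456
Step 4: P(E1)/P(E2) = exp(6.456) = 636.3

636.3


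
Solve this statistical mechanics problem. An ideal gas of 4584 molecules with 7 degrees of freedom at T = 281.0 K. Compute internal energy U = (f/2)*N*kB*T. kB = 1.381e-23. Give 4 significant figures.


Step 1: f/2 = 7/2 = 3.5
Step 2: N*kB*T = 4584*1.381e-23*281.0 = 1.779e-17
Step 3: U = 3.5 * 1.779e-17 = 6.226e-17 J

6.226e-17


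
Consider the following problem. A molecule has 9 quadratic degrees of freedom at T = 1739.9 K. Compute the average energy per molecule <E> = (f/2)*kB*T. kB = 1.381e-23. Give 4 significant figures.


Step 1: f/2 = 9/2 = 4.5
Step 2: kB*T = 1.381e-23 * 1739.9 = 2.403e-20
Step 3: <E> = 4.5 * 2.403e-20 = 1.081e-19 J

1.081e-19


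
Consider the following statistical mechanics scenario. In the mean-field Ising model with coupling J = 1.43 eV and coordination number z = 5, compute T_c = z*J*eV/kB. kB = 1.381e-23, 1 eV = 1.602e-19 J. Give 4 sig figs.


Step 1: z*J = 5*1.43 = 7.15 eV
Step 2: Convert to Joules: 7.15*1.602e-19 = 1.145e-18 J
Step 3: T_c = 1.145e-18 / 1.381e-23 = 8.294e+04 K

8.294e+04


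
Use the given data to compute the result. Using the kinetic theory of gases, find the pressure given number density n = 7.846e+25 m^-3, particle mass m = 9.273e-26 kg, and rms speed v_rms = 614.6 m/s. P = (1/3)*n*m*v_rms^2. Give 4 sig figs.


Step 1: v_rms^2 = 614.6^2 = 3.777e+05
Step 2: n*m = 7.846e+25*9.273e-26 = 7.276
Step 3: P = (1/3)*7.276*3.777e+05 = 9.161e+05 Pa

9.161e+05


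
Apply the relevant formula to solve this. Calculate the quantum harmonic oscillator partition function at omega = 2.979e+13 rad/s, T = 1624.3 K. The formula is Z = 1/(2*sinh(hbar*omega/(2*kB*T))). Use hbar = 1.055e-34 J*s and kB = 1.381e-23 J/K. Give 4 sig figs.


Step 1: Compute x = hbar*omega/(kB*T) = 1.055e-34*2.979e+13/(1.381e-23*1624.3) = 0.1401
Step 2: x/2 = 0.07005
Step 3: sinh(x/2) = 0.07011
Step 4: Z = 1/(2*0.07011) = 7.132

7.132


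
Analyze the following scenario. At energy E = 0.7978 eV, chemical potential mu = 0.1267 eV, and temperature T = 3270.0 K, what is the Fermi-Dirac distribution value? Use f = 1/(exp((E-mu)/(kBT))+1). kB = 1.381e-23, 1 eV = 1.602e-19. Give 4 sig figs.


Step 1: (E - mu) = 0.7978 - 0.1267 = 0.6711 eV
Step 2: Convert: (E-mu)*eV = 1.075e-19 J
Step 3: x = (E-mu)*eV/(kB*T) = 2.381
Step 4: f = 1/(exp(2.381)+1) = 0.08465

0.08465


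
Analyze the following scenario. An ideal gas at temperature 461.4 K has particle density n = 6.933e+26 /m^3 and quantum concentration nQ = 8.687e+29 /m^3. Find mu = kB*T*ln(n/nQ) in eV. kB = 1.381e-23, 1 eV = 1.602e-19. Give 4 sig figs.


Step 1: n/nQ = 6.933e+26/8.687e+29 = 0.0007981
Step 2: ln(n/nQ) = -7.133
Step 3: mu = kB*T*ln(n/nQ) = 6.372e-21*-7.133 = -4.545e-20 J
Step 4: Convert to eV: -4.545e-20/1.602e-19 = -0.2837 eV

-0.2837


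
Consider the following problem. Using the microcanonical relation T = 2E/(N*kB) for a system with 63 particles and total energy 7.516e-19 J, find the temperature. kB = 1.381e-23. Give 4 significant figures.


Step 1: Numerator = 2*E = 2*7.516e-19 = 1.503e-18 J
Step 2: Denominator = N*kB = 63*1.381e-23 = 8.7e-22
Step 3: T = 1.503e-18 / 8.7e-22 = 1728 K

1728


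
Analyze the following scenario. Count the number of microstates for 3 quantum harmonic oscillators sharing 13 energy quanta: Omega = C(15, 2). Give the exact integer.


Step 1: Use binomial coefficient C(15, 2)
Step 2: Numerator = 15! / 13!
Step 3: Denominator = 2!
Step 4: Omega = 105

105


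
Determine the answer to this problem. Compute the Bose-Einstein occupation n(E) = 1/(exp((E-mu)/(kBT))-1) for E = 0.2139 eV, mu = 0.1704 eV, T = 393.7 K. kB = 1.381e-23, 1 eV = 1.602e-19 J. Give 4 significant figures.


Step 1: (E - mu) = 0.0435 eV
Step 2: x = (E-mu)*eV/(kB*T) = 0.0435*1.602e-19/(1.381e-23*393.7) = 1.282
Step 3: exp(x) = 3.603
Step 4: n = 1/(exp(x)-1) = 0.3842

0.3842


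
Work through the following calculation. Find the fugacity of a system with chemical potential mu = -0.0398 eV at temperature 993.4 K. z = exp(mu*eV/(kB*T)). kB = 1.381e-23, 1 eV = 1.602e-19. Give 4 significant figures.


Step 1: Convert mu to Joules: -0.0398*1.602e-19 = -6.376e-21 J
Step 2: kB*T = 1.381e-23*993.4 = 1.372e-20 J
Step 3: mu/(kB*T) = -0.4648
Step 4: z = exp(-0.4648) = 0.6283

0.6283


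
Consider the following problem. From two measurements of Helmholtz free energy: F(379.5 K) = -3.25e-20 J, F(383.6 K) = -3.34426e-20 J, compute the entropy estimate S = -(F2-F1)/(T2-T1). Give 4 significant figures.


Step 1: dF = F2 - F1 = -3.34426e-20 - (-3.25e-20) = -9.426e-22 J
Step 2: dT = T2 - T1 = 383.6 - 379.5 = 4.1 K
Step 3: S = -dF/dT = -(-9.426e-22)/4.1 = 2.299e-22 J/K

2.299e-22


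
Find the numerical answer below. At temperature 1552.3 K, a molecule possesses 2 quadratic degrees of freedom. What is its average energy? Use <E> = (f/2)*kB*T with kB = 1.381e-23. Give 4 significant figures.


Step 1: f/2 = 2/2 = 1
Step 2: kB*T = 1.381e-23 * 1552.3 = 2.144e-20
Step 3: <E> = 1 * 2.144e-20 = 2.144e-20 J

2.144e-20


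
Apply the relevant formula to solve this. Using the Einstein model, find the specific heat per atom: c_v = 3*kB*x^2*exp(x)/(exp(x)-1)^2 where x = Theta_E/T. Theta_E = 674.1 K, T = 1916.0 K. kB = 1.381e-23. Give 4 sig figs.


Step 1: x = Theta_E/T = 674.1/1916.0 = 0.3518
Step 2: x^2 = 0.1238
Step 3: exp(x) = 1.422
Step 4: c_v = 3*1.381e-23*0.1238*1.422/(1.422-1)^2 = 4.101e-23

4.101e-23


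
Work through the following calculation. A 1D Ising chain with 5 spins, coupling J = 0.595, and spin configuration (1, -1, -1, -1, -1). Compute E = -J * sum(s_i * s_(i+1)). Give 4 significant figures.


Step 1: Nearest-neighbor products: -1, 1, 1, 1
Step 2: Sum of products = 2
Step 3: E = -0.595 * 2 = -1.19

-1.19


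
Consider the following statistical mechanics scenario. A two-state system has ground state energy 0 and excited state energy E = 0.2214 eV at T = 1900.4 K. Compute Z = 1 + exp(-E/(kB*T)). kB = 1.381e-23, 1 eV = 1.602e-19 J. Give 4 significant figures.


Step 1: Compute beta*E = E*eV/(kB*T) = 0.2214*1.602e-19/(1.381e-23*1900.4) = 1.351
Step 2: exp(-beta*E) = exp(-1.351) = 0.2589
Step 3: Z = 1 + 0.2589 = 1.259

1.259


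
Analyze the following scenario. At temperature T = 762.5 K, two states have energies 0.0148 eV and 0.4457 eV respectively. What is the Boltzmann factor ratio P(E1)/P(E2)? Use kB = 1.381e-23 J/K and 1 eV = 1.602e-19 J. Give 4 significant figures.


Step 1: Compute energy difference dE = E1 - E2 = 0.0148 - 0.4457 = -0.4309 eV
Step 2: Convert to Joules: dE_J = -0.4309 * 1.602e-19 = -6.903e-20 J
Step 3: Compute exponent = -dE_J / (kB * T) = -(-6.903e-20) / (1.381e-23 * 762.5) = 6.555
Step 4: P(E1)/P(E2) = exp(6.555) = 703.1

703.1


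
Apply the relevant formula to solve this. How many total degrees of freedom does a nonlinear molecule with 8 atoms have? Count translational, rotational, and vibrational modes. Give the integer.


Step 1: Translational DOF = 3
Step 2: Rotational DOF (nonlinear) = 3
Step 3: Vibrational DOF = 3*8 - 6 = 18
Step 4: Total = 3 + 3 + 18 = 24

24


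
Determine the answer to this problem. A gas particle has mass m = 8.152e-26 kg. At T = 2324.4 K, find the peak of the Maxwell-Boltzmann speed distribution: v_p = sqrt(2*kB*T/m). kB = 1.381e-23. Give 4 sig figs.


Step 1: Numerator = 2*kB*T = 2*1.381e-23*2324.4 = 6.42e-20
Step 2: Ratio = 6.42e-20 / 8.152e-26 = 7.875e+05
Step 3: v_p = sqrt(7.875e+05) = 887.4 m/s

887.4


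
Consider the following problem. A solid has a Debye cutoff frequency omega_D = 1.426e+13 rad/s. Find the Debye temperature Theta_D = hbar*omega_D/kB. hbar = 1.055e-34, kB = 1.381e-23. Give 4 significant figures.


Step 1: hbar*omega_D = 1.055e-34 * 1.426e+13 = 1.504e-21 J
Step 2: Theta_D = 1.504e-21 / 1.381e-23
Step 3: Theta_D = 108.9 K

108.9


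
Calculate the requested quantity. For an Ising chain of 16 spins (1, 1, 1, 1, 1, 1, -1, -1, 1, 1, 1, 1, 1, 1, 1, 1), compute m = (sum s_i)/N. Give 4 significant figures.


Step 1: Count up spins (+1): 14, down spins (-1): 2
Step 2: Total magnetization M = 14 - 2 = 12
Step 3: m = M/N = 12/16 = 0.75

0.75


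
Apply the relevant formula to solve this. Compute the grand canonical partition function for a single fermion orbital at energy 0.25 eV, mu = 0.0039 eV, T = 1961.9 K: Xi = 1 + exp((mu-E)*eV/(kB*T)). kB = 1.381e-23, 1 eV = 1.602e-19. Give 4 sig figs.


Step 1: (mu - E) = 0.0039 - 0.25 = -0.2461 eV
Step 2: x = (mu-E)*eV/(kB*T) = -0.2461*1.602e-19/(1.381e-23*1961.9) = -1.455
Step 3: exp(x) = 0.2334
Step 4: Xi = 1 + 0.2334 = 1.233

1.233


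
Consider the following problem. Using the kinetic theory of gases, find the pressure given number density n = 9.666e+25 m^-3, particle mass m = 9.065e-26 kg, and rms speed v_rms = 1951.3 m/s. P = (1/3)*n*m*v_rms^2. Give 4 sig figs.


Step 1: v_rms^2 = 1951.3^2 = 3.808e+06
Step 2: n*m = 9.666e+25*9.065e-26 = 8.762
Step 3: P = (1/3)*8.762*3.808e+06 = 1.112e+07 Pa

1.112e+07


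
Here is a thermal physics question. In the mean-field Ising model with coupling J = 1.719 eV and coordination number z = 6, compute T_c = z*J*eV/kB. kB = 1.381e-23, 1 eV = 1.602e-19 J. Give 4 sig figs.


Step 1: z*J = 6*1.719 = 10.31 eV
Step 2: Convert to Joules: 10.31*1.602e-19 = 1.652e-18 J
Step 3: T_c = 1.652e-18 / 1.381e-23 = 1.196e+05 K

1.196e+05


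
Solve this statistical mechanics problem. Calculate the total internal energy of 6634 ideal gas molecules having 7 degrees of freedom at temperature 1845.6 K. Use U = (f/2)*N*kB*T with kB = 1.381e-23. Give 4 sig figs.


Step 1: f/2 = 7/2 = 3.5
Step 2: N*kB*T = 6634*1.381e-23*1845.6 = 1.691e-16
Step 3: U = 3.5 * 1.691e-16 = 5.918e-16 J

5.918e-16


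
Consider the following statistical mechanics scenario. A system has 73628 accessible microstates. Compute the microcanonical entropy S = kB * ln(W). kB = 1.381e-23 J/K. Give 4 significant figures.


Step 1: ln(W) = ln(73628) = 11.21
Step 2: S = kB * ln(W) = 1.381e-23 * 11.21
Step 3: S = 1.548e-22 J/K

1.548e-22


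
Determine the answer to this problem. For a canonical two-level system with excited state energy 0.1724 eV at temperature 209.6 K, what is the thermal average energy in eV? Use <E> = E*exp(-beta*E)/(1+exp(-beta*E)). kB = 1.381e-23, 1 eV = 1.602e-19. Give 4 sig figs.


Step 1: beta*E = 0.1724*1.602e-19/(1.381e-23*209.6) = 9.541
Step 2: exp(-beta*E) = 7.181e-05
Step 3: <E> = 0.1724*7.181e-05/(1+7.181e-05) = 1.238e-05 eV

1.238e-05


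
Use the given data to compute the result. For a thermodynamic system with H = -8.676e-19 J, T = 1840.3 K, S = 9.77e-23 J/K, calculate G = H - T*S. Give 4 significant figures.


Step 1: T*S = 1840.3 * 9.77e-23 = 1.798e-19 J
Step 2: G = H - T*S = -8.676e-19 - 1.798e-19
Step 3: G = -1.047e-18 J

-1.047e-18


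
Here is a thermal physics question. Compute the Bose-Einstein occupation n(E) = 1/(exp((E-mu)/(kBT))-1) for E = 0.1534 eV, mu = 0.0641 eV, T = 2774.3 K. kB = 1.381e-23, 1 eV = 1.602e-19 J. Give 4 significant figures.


Step 1: (E - mu) = 0.0893 eV
Step 2: x = (E-mu)*eV/(kB*T) = 0.0893*1.602e-19/(1.381e-23*2774.3) = 0.3734
Step 3: exp(x) = 1.453
Step 4: n = 1/(exp(x)-1) = 2.209

2.209


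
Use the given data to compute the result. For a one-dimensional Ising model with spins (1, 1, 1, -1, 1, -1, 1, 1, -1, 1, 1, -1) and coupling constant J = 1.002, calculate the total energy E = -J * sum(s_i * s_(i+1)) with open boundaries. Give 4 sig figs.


Step 1: Nearest-neighbor products: 1, 1, -1, -1, -1, -1, 1, -1, -1, 1, -1
Step 2: Sum of products = -3
Step 3: E = -1.002 * -3 = 3.006

3.006


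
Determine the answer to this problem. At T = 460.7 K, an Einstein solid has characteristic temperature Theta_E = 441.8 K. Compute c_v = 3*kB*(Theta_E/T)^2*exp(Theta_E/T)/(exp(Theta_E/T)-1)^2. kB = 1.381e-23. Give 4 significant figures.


Step 1: x = Theta_E/T = 441.8/460.7 = 0.959
Step 2: x^2 = 0.9196
Step 3: exp(x) = 2.609
Step 4: c_v = 3*1.381e-23*0.9196*2.609/(2.609-1)^2 = 3.84e-23

3.84e-23


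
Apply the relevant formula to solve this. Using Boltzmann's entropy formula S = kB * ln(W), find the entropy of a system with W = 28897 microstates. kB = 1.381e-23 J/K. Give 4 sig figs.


Step 1: ln(W) = ln(28897) = 10.27
Step 2: S = kB * ln(W) = 1.381e-23 * 10.27
Step 3: S = 1.418e-22 J/K

1.418e-22


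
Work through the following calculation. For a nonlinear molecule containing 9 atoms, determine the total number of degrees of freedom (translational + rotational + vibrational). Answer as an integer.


Step 1: Translational DOF = 3
Step 2: Rotational DOF (nonlinear) = 3
Step 3: Vibrational DOF = 3*9 - 6 = 21
Step 4: Total = 3 + 3 + 21 = 27

27


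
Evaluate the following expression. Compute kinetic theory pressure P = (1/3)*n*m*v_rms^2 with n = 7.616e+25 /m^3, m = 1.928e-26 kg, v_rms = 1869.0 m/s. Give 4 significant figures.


Step 1: v_rms^2 = 1869.0^2 = 3.493e+06
Step 2: n*m = 7.616e+25*1.928e-26 = 1.468
Step 3: P = (1/3)*1.468*3.493e+06 = 1.71e+06 Pa

1.71e+06


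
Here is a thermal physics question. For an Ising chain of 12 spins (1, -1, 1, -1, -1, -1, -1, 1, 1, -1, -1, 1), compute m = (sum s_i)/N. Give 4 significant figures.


Step 1: Count up spins (+1): 5, down spins (-1): 7
Step 2: Total magnetization M = 5 - 7 = -2
Step 3: m = M/N = -2/12 = -0.1667

-0.1667


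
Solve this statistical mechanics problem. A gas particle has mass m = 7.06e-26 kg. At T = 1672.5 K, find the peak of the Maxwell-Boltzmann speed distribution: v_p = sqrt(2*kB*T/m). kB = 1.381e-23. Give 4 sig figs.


Step 1: Numerator = 2*kB*T = 2*1.381e-23*1672.5 = 4.619e-20
Step 2: Ratio = 4.619e-20 / 7.06e-26 = 6.543e+05
Step 3: v_p = sqrt(6.543e+05) = 808.9 m/s

808.9


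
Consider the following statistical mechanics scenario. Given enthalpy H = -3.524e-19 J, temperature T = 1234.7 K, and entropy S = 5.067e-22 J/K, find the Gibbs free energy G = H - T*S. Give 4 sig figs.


Step 1: T*S = 1234.7 * 5.067e-22 = 6.256e-19 J
Step 2: G = H - T*S = -3.524e-19 - 6.256e-19
Step 3: G = -9.78e-19 J

-9.78e-19


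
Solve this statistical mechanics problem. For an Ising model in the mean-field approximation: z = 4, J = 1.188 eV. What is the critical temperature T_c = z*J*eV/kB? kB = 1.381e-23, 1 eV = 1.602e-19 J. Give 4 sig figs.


Step 1: z*J = 4*1.188 = 4.752 eV
Step 2: Convert to Joules: 4.752*1.602e-19 = 7.613e-19 J
Step 3: T_c = 7.613e-19 / 1.381e-23 = 5.512e+04 K

5.512e+04


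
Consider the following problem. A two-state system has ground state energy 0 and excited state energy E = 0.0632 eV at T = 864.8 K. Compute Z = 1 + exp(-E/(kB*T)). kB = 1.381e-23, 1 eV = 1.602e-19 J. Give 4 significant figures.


Step 1: Compute beta*E = E*eV/(kB*T) = 0.0632*1.602e-19/(1.381e-23*864.8) = 0.8478
Step 2: exp(-beta*E) = exp(-0.8478) = 0.4284
Step 3: Z = 1 + 0.4284 = 1.428

1.428


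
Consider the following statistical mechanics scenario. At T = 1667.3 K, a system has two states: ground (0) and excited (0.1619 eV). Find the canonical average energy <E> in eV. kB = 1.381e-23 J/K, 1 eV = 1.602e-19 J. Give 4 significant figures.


Step 1: beta*E = 0.1619*1.602e-19/(1.381e-23*1667.3) = 1.126
Step 2: exp(-beta*E) = 0.3242
Step 3: <E> = 0.1619*0.3242/(1+0.3242) = 0.03964 eV

0.03964


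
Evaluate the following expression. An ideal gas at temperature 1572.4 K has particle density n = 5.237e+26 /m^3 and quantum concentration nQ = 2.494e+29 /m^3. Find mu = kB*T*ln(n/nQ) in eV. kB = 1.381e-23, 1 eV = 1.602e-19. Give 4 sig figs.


Step 1: n/nQ = 5.237e+26/2.494e+29 = 0.0021
Step 2: ln(n/nQ) = -6.166
Step 3: mu = kB*T*ln(n/nQ) = 2.171e-20*-6.166 = -1.339e-19 J
Step 4: Convert to eV: -1.339e-19/1.602e-19 = -0.8358 eV

-0.8358


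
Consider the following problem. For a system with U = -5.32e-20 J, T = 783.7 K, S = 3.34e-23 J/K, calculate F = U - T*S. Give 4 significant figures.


Step 1: T*S = 783.7 * 3.34e-23 = 2.618e-20 J
Step 2: F = U - T*S = -5.32e-20 - 2.618e-20
Step 3: F = -7.938e-20 J

-7.938e-20


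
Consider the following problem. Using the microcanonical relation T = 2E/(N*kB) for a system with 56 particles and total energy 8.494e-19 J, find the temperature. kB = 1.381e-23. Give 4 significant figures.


Step 1: Numerator = 2*E = 2*8.494e-19 = 1.699e-18 J
Step 2: Denominator = N*kB = 56*1.381e-23 = 7.734e-22
Step 3: T = 1.699e-18 / 7.734e-22 = 2197 K

2197


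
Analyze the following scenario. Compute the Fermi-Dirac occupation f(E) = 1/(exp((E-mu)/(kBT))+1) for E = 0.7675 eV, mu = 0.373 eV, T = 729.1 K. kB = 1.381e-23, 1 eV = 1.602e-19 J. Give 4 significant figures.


Step 1: (E - mu) = 0.7675 - 0.373 = 0.3945 eV
Step 2: Convert: (E-mu)*eV = 6.32e-20 J
Step 3: x = (E-mu)*eV/(kB*T) = 6.277
Step 4: f = 1/(exp(6.277)+1) = 0.001876

0.001876


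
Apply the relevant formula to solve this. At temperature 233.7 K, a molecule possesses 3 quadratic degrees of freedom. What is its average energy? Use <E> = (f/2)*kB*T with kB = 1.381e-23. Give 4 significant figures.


Step 1: f/2 = 3/2 = 1.5
Step 2: kB*T = 1.381e-23 * 233.7 = 3.227e-21
Step 3: <E> = 1.5 * 3.227e-21 = 4.841e-21 J

4.841e-21


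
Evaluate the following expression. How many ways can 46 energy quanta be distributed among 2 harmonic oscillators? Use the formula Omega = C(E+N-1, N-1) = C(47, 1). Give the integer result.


Step 1: Use binomial coefficient C(47, 1)
Step 2: Numerator = 47! / 46!
Step 3: Denominator = 1!
Step 4: Omega = 47

47


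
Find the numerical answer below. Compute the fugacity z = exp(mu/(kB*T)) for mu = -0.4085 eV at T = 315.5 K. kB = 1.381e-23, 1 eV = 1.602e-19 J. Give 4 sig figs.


Step 1: Convert mu to Joules: -0.4085*1.602e-19 = -6.544e-20 J
Step 2: kB*T = 1.381e-23*315.5 = 4.357e-21 J
Step 3: mu/(kB*T) = -15.02
Step 4: z = exp(-15.02) = 2.999e-07

2.999e-07


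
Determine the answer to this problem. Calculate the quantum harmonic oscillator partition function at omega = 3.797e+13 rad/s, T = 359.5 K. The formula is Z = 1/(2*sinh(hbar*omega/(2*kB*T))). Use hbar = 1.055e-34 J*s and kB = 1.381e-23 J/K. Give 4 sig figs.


Step 1: Compute x = hbar*omega/(kB*T) = 1.055e-34*3.797e+13/(1.381e-23*359.5) = 0.8069
Step 2: x/2 = 0.4034
Step 3: sinh(x/2) = 0.4145
Step 4: Z = 1/(2*0.4145) = 1.206

1.206


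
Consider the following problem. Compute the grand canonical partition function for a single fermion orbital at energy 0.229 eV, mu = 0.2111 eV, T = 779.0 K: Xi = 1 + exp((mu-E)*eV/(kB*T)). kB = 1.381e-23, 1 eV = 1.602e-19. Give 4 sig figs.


Step 1: (mu - E) = 0.2111 - 0.229 = -0.0179 eV
Step 2: x = (mu-E)*eV/(kB*T) = -0.0179*1.602e-19/(1.381e-23*779.0) = -0.2666
Step 3: exp(x) = 0.766
Step 4: Xi = 1 + 0.766 = 1.766

1.766


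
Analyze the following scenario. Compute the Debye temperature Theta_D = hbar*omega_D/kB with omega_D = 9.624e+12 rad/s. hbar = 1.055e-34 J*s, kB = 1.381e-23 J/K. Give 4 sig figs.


Step 1: hbar*omega_D = 1.055e-34 * 9.624e+12 = 1.015e-21 J
Step 2: Theta_D = 1.015e-21 / 1.381e-23
Step 3: Theta_D = 73.52 K

73.52


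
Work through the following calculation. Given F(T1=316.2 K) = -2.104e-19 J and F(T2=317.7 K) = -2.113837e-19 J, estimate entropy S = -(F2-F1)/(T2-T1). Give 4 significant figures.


Step 1: dF = F2 - F1 = -2.113837e-19 - (-2.104e-19) = -9.837e-22 J
Step 2: dT = T2 - T1 = 317.7 - 316.2 = 1.5 K
Step 3: S = -dF/dT = -(-9.837e-22)/1.5 = 6.558e-22 J/K

6.558e-22


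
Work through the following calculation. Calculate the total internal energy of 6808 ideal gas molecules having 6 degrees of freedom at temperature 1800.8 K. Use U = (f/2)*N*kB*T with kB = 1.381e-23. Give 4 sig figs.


Step 1: f/2 = 6/2 = 3.0
Step 2: N*kB*T = 6808*1.381e-23*1800.8 = 1.693e-16
Step 3: U = 3.0 * 1.693e-16 = 5.079e-16 J

5.079e-16


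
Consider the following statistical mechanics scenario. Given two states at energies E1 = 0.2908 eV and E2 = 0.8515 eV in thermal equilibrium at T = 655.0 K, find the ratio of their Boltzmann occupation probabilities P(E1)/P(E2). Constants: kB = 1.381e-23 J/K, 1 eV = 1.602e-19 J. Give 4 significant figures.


Step 1: Compute energy difference dE = E1 - E2 = 0.2908 - 0.8515 = -0.5607 eV
Step 2: Convert to Joules: dE_J = -0.5607 * 1.602e-19 = -8.982e-20 J
Step 3: Compute exponent = -dE_J / (kB * T) = -(-8.982e-20) / (1.381e-23 * 655.0) = 9.93
Step 4: P(E1)/P(E2) = exp(9.93) = 2.054e+04

2.054e+04


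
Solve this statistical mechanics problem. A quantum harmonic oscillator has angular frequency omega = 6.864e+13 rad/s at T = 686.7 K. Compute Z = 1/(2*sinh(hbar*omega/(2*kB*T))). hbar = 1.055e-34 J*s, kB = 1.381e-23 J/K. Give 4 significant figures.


Step 1: Compute x = hbar*omega/(kB*T) = 1.055e-34*6.864e+13/(1.381e-23*686.7) = 0.7636
Step 2: x/2 = 0.3818
Step 3: sinh(x/2) = 0.3911
Step 4: Z = 1/(2*0.3911) = 1.278

1.278


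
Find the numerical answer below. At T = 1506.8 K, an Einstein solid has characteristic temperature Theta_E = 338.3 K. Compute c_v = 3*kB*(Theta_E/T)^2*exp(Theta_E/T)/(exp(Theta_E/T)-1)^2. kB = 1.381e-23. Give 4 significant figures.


Step 1: x = Theta_E/T = 338.3/1506.8 = 0.2245
Step 2: x^2 = 0.05041
Step 3: exp(x) = 1.252
Step 4: c_v = 3*1.381e-23*0.05041*1.252/(1.252-1)^2 = 4.126e-23

4.126e-23


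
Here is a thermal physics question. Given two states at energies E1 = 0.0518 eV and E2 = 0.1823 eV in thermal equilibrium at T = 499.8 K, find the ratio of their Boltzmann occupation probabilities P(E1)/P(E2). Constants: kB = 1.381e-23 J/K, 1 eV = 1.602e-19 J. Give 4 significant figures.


Step 1: Compute energy difference dE = E1 - E2 = 0.0518 - 0.1823 = -0.1305 eV
Step 2: Convert to Joules: dE_J = -0.1305 * 1.602e-19 = -2.091e-20 J
Step 3: Compute exponent = -dE_J / (kB * T) = -(-2.091e-20) / (1.381e-23 * 499.8) = 3.029
Step 4: P(E1)/P(E2) = exp(3.029) = 20.67

20.67
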